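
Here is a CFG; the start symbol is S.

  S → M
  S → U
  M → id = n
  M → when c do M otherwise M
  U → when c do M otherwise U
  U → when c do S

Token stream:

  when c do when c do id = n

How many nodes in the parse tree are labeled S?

3

[S [U when c do [S [U when c do [S [M id = n]]]]]]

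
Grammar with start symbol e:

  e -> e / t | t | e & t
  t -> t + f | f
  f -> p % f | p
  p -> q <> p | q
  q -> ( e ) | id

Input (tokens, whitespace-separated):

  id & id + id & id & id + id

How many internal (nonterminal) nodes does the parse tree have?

28

[e [e [e [e [t [f [p [q id]]]]] & [t [t [f [p [q id]]]] + [f [p [q id]]]]] & [t [f [p [q id]]]]] & [t [t [f [p [q id]]]] + [f [p [q id]]]]]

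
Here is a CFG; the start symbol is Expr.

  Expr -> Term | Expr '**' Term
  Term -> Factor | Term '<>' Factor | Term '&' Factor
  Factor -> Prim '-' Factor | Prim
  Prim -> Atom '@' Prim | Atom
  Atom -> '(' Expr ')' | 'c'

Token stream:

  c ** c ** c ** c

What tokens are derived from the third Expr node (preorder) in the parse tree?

[Expr [Expr [Expr [Expr [Term [Factor [Prim [Atom c]]]]] ** [Term [Factor [Prim [Atom c]]]]] ** [Term [Factor [Prim [Atom c]]]]] ** [Term [Factor [Prim [Atom c]]]]]

c ** c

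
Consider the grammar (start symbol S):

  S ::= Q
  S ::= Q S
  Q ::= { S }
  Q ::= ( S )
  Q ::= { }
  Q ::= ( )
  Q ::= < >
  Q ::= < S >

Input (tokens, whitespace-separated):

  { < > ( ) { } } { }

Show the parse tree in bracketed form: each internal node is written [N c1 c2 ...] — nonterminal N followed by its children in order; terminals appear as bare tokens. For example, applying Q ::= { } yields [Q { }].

S
Q S
{ S } S
{ Q S } S
{ < > S } S
{ < > Q S } S
{ < > ( ) S } S
{ < > ( ) Q } S
{ < > ( ) { } } S
{ < > ( ) { } } Q
{ < > ( ) { } } { }

[S [Q { [S [Q < >] [S [Q ( )] [S [Q { }]]]] }] [S [Q { }]]]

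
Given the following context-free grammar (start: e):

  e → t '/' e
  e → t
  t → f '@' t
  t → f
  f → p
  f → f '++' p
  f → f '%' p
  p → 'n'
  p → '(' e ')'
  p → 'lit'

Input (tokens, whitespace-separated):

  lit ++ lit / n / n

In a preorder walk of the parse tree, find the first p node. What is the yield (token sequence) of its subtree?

[e [t [f [f [p lit]] ++ [p lit]]] / [e [t [f [p n]]] / [e [t [f [p n]]]]]]

lit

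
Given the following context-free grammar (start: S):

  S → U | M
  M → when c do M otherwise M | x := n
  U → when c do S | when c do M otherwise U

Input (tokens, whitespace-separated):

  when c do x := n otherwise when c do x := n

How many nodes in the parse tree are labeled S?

[S [U when c do [M x := n] otherwise [U when c do [S [M x := n]]]]]

2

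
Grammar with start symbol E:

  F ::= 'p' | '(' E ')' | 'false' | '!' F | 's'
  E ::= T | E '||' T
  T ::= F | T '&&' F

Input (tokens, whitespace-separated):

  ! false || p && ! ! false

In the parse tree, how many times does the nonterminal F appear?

6

[E [E [T [F ! [F false]]]] || [T [T [F p]] && [F ! [F ! [F false]]]]]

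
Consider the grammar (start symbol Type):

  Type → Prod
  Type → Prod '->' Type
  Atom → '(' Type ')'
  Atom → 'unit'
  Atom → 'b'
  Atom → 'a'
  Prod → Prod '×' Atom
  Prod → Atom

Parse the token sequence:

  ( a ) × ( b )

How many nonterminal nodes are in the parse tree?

[Type [Prod [Prod [Atom ( [Type [Prod [Atom a]]] )]] × [Atom ( [Type [Prod [Atom b]]] )]]]

11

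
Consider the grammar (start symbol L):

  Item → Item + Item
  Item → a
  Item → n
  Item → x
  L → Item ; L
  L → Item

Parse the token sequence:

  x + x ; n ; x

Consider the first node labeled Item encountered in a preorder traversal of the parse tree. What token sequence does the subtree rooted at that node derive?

x + x

[L [Item [Item x] + [Item x]] ; [L [Item n] ; [L [Item x]]]]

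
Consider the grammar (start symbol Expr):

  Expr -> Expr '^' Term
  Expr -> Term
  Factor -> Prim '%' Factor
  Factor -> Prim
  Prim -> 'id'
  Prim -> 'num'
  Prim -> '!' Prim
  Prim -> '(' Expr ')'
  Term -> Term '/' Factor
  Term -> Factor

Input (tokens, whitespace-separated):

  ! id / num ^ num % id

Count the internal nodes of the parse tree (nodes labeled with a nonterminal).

[Expr [Expr [Term [Term [Factor [Prim ! [Prim id]]]] / [Factor [Prim num]]]] ^ [Term [Factor [Prim num] % [Factor [Prim id]]]]]

14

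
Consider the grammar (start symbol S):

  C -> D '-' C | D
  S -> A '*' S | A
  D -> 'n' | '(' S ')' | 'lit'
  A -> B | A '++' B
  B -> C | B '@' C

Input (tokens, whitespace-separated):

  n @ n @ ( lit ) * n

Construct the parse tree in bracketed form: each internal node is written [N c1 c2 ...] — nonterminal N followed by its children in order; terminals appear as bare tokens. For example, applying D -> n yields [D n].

S
A * S
B * S
B @ C * S
B @ C @ C * S
C @ C @ C * S
D @ C @ C * S
n @ C @ C * S
n @ D @ C * S
n @ n @ C * S
n @ n @ D * S
n @ n @ ( S ) * S
n @ n @ ( A ) * S
n @ n @ ( B ) * S
n @ n @ ( C ) * S
n @ n @ ( D ) * S
n @ n @ ( lit ) * S
n @ n @ ( lit ) * A
n @ n @ ( lit ) * B
n @ n @ ( lit ) * C
n @ n @ ( lit ) * D
n @ n @ ( lit ) * n

[S [A [B [B [B [C [D n]]] @ [C [D n]]] @ [C [D ( [S [A [B [C [D lit]]]]] )]]]] * [S [A [B [C [D n]]]]]]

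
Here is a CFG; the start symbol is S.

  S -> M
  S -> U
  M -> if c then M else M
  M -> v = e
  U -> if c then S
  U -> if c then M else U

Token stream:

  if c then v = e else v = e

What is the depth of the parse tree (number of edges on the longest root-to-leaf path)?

[S [M if c then [M v = e] else [M v = e]]]

3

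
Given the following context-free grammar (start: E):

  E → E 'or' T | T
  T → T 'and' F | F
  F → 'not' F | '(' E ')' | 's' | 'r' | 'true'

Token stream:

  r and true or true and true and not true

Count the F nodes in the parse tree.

6

[E [E [T [T [F r]] and [F true]]] or [T [T [T [F true]] and [F true]] and [F not [F true]]]]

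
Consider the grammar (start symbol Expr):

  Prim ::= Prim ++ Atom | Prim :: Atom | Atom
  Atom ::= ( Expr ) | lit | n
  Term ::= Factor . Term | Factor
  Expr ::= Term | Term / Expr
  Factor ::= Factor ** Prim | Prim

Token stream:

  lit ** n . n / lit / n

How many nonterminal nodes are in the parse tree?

22

[Expr [Term [Factor [Factor [Prim [Atom lit]]] ** [Prim [Atom n]]] . [Term [Factor [Prim [Atom n]]]]] / [Expr [Term [Factor [Prim [Atom lit]]]] / [Expr [Term [Factor [Prim [Atom n]]]]]]]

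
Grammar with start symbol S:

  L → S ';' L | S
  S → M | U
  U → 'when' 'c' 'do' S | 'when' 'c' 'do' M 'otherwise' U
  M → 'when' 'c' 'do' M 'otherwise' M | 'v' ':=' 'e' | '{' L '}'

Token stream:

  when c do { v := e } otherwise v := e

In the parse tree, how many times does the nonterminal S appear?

2

[S [M when c do [M { [L [S [M v := e]]] }] otherwise [M v := e]]]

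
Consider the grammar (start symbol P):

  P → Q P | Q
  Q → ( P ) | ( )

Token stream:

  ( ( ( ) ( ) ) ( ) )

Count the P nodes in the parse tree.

5

[P [Q ( [P [Q ( [P [Q ( )] [P [Q ( )]]] )] [P [Q ( )]]] )]]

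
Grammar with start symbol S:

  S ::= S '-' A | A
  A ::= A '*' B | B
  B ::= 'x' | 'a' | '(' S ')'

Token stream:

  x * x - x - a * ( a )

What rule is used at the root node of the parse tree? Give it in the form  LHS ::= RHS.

S ::= S '-' A

[S [S [S [A [A [B x]] * [B x]]] - [A [B x]]] - [A [A [B a]] * [B ( [S [A [B a]]] )]]]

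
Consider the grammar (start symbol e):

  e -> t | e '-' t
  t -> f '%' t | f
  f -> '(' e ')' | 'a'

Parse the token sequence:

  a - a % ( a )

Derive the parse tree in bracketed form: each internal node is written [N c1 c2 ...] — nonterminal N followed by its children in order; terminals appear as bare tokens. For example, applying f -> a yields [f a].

e
e - t
t - t
f - t
a - t
a - f % t
a - a % t
a - a % f
a - a % ( e )
a - a % ( t )
a - a % ( f )
a - a % ( a )

[e [e [t [f a]]] - [t [f a] % [t [f ( [e [t [f a]]] )]]]]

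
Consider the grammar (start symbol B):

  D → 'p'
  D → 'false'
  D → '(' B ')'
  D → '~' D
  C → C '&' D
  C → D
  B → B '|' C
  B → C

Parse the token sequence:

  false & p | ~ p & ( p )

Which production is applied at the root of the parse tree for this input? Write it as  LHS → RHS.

B → B '|' C

[B [B [C [C [D false]] & [D p]]] | [C [C [D ~ [D p]]] & [D ( [B [C [D p]]] )]]]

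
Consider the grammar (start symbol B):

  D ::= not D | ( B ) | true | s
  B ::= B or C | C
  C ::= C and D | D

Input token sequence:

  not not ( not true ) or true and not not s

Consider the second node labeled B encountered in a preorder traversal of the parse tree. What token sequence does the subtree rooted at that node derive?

not not ( not true )

[B [B [C [D not [D not [D ( [B [C [D not [D true]]]] )]]]]] or [C [C [D true]] and [D not [D not [D s]]]]]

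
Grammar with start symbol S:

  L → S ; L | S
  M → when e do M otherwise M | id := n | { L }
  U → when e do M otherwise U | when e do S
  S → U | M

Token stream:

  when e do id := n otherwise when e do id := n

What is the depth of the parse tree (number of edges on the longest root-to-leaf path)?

5

[S [U when e do [M id := n] otherwise [U when e do [S [M id := n]]]]]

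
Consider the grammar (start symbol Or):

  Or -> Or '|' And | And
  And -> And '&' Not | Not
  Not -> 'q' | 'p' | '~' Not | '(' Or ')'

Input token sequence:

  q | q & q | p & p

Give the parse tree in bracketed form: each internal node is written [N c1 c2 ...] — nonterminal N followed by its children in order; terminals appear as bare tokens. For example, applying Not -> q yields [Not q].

[Or [Or [Or [And [Not q]]] | [And [And [Not q]] & [Not q]]] | [And [And [Not p]] & [Not p]]]

Or
Or | And
Or | And | And
And | And | And
Not | And | And
q | And | And
q | And & Not | And
q | Not & Not | And
q | q & Not | And
q | q & q | And
q | q & q | And & Not
q | q & q | Not & Not
q | q & q | p & Not
q | q & q | p & p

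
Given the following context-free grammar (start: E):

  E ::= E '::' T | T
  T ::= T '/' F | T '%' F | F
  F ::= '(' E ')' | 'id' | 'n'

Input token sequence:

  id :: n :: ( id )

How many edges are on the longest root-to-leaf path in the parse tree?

6

[E [E [E [T [F id]]] :: [T [F n]]] :: [T [F ( [E [T [F id]]] )]]]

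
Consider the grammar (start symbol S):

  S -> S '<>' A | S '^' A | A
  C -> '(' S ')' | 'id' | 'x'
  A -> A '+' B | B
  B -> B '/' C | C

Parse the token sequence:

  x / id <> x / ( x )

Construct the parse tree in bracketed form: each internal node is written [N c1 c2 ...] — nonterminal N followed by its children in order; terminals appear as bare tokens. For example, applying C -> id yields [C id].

[S [S [A [B [B [C x]] / [C id]]]] <> [A [B [B [C x]] / [C ( [S [A [B [C x]]]] )]]]]

S
S <> A
A <> A
B <> A
B / C <> A
C / C <> A
x / C <> A
x / id <> A
x / id <> B
x / id <> B / C
x / id <> C / C
x / id <> x / C
x / id <> x / ( S )
x / id <> x / ( A )
x / id <> x / ( B )
x / id <> x / ( C )
x / id <> x / ( x )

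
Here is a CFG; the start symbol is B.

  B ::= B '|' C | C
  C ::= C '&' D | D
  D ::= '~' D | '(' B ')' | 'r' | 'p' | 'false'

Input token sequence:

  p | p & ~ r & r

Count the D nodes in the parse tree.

[B [B [C [D p]]] | [C [C [C [D p]] & [D ~ [D r]]] & [D r]]]

5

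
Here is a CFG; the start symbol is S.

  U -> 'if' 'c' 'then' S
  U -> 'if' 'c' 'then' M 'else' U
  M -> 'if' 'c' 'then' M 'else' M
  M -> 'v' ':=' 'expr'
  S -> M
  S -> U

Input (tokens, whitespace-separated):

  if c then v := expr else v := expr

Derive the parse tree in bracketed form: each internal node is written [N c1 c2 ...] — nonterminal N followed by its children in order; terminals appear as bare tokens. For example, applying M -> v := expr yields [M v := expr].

[S [M if c then [M v := expr] else [M v := expr]]]

S
M
if c then M else M
if c then v := expr else M
if c then v := expr else v := expr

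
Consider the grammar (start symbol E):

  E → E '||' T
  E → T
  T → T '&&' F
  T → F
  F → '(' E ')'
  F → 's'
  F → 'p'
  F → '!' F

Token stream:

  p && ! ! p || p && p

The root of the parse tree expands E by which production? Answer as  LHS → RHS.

[E [E [T [T [F p]] && [F ! [F ! [F p]]]]] || [T [T [F p]] && [F p]]]

E → E '||' T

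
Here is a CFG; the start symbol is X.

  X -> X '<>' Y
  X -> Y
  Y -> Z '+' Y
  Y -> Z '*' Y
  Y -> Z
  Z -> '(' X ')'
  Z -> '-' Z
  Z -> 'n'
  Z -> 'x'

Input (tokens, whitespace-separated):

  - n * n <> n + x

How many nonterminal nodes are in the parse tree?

[X [X [Y [Z - [Z n]] * [Y [Z n]]]] <> [Y [Z n] + [Y [Z x]]]]

11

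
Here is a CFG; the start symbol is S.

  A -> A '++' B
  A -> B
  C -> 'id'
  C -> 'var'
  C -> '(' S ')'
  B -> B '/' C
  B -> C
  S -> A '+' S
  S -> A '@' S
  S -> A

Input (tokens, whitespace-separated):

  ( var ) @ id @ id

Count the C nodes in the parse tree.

4

[S [A [B [C ( [S [A [B [C var]]]] )]]] @ [S [A [B [C id]]] @ [S [A [B [C id]]]]]]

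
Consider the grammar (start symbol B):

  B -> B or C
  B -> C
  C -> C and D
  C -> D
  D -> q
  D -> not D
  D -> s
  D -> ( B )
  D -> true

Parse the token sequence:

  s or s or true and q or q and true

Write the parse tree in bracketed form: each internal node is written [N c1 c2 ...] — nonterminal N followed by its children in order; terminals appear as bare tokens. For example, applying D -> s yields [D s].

[B [B [B [B [C [D s]]] or [C [D s]]] or [C [C [D true]] and [D q]]] or [C [C [D q]] and [D true]]]

B
B or C
B or C or C
B or C or C or C
C or C or C or C
D or C or C or C
s or C or C or C
s or D or C or C
s or s or C or C
s or s or C and D or C
s or s or D and D or C
s or s or true and D or C
s or s or true and q or C
s or s or true and q or C and D
s or s or true and q or D and D
s or s or true and q or q and D
s or s or true and q or q and true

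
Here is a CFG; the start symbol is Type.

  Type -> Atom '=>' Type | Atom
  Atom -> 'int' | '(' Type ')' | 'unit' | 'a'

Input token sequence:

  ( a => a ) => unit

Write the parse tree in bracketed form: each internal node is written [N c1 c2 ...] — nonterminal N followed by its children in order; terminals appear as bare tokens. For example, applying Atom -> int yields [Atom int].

[Type [Atom ( [Type [Atom a] => [Type [Atom a]]] )] => [Type [Atom unit]]]

Type
Atom => Type
( Type ) => Type
( Atom => Type ) => Type
( a => Type ) => Type
( a => Atom ) => Type
( a => a ) => Type
( a => a ) => Atom
( a => a ) => unit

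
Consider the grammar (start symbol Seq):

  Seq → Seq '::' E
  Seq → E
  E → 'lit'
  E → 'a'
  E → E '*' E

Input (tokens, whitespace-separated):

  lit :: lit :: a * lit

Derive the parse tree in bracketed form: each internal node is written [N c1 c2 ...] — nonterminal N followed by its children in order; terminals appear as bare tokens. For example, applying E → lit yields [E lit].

Seq
Seq :: E
Seq :: E :: E
E :: E :: E
lit :: E :: E
lit :: lit :: E
lit :: lit :: E * E
lit :: lit :: a * E
lit :: lit :: a * lit

[Seq [Seq [Seq [E lit]] :: [E lit]] :: [E [E a] * [E lit]]]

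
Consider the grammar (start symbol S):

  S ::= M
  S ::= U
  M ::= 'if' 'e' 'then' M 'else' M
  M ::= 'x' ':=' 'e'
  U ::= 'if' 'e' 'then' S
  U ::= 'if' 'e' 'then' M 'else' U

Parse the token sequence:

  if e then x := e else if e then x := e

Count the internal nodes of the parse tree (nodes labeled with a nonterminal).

[S [U if e then [M x := e] else [U if e then [S [M x := e]]]]]

6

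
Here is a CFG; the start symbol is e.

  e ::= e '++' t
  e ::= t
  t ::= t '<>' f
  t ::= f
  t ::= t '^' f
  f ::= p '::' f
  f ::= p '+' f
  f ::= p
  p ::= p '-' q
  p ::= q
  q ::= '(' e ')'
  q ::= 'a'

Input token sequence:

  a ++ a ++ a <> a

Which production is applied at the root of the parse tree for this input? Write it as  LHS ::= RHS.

e ::= e '++' t

[e [e [e [t [f [p [q a]]]]] ++ [t [f [p [q a]]]]] ++ [t [t [f [p [q a]]]] <> [f [p [q a]]]]]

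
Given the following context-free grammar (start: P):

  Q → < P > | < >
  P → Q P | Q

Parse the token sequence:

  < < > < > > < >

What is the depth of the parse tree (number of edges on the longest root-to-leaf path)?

5

[P [Q < [P [Q < >] [P [Q < >]]] >] [P [Q < >]]]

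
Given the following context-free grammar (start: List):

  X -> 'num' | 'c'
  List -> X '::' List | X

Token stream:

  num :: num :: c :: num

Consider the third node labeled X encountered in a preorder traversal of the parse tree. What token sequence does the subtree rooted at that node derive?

c

[List [X num] :: [List [X num] :: [List [X c] :: [List [X num]]]]]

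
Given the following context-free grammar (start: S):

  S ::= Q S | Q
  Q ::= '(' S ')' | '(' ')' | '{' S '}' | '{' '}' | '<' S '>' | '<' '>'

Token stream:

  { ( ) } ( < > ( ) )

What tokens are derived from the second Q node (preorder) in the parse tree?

( )

[S [Q { [S [Q ( )]] }] [S [Q ( [S [Q < >] [S [Q ( )]]] )]]]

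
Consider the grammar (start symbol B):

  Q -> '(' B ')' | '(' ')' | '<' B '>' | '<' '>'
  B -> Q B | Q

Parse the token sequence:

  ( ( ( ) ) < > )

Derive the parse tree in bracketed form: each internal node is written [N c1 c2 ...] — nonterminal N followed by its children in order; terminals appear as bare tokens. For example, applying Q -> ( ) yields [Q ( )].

B
Q
( B )
( Q B )
( ( B ) B )
( ( Q ) B )
( ( ( ) ) B )
( ( ( ) ) Q )
( ( ( ) ) < > )

[B [Q ( [B [Q ( [B [Q ( )]] )] [B [Q < >]]] )]]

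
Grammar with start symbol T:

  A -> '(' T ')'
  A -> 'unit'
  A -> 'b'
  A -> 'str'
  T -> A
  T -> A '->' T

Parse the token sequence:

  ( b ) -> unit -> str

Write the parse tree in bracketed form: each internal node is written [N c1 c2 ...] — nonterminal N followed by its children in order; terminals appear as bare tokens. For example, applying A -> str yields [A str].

[T [A ( [T [A b]] )] -> [T [A unit] -> [T [A str]]]]

T
A -> T
( T ) -> T
( A ) -> T
( b ) -> T
( b ) -> A -> T
( b ) -> unit -> T
( b ) -> unit -> A
( b ) -> unit -> str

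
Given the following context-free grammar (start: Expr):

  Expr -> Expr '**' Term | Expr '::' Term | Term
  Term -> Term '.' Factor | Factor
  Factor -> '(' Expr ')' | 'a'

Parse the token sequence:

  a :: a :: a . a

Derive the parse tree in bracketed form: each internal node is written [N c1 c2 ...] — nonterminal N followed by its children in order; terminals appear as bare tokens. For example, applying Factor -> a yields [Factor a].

Expr
Expr :: Term
Expr :: Term :: Term
Term :: Term :: Term
Factor :: Term :: Term
a :: Term :: Term
a :: Factor :: Term
a :: a :: Term
a :: a :: Term . Factor
a :: a :: Factor . Factor
a :: a :: a . Factor
a :: a :: a . a

[Expr [Expr [Expr [Term [Factor a]]] :: [Term [Factor a]]] :: [Term [Term [Factor a]] . [Factor a]]]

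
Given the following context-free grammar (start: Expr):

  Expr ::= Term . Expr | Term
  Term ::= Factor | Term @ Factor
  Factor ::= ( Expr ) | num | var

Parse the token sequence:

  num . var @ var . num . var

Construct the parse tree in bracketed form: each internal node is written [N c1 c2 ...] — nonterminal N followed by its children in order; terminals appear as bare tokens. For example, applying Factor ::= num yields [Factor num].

Expr
Term . Expr
Factor . Expr
num . Expr
num . Term . Expr
num . Term @ Factor . Expr
num . Factor @ Factor . Expr
num . var @ Factor . Expr
num . var @ var . Expr
num . var @ var . Term . Expr
num . var @ var . Factor . Expr
num . var @ var . num . Expr
num . var @ var . num . Term
num . var @ var . num . Factor
num . var @ var . num . var

[Expr [Term [Factor num]] . [Expr [Term [Term [Factor var]] @ [Factor var]] . [Expr [Term [Factor num]] . [Expr [Term [Factor var]]]]]]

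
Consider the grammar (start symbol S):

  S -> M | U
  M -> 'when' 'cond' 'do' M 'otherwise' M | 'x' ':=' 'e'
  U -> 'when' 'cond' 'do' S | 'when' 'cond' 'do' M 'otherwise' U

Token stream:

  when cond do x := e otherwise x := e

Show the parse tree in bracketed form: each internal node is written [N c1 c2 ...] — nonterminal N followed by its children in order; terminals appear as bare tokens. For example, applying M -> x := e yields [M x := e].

[S [M when cond do [M x := e] otherwise [M x := e]]]

S
M
when cond do M otherwise M
when cond do x := e otherwise M
when cond do x := e otherwise x := e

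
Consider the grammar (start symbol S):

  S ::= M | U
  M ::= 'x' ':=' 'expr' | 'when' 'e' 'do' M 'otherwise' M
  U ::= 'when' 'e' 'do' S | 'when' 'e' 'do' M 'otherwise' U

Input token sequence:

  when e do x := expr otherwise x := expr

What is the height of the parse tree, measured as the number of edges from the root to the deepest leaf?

3

[S [M when e do [M x := expr] otherwise [M x := expr]]]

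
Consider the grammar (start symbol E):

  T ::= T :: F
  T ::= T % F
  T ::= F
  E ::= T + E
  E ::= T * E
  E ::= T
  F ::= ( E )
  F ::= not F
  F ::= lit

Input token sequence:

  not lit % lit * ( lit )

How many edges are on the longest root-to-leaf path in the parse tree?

7

[E [T [T [F not [F lit]]] % [F lit]] * [E [T [F ( [E [T [F lit]]] )]]]]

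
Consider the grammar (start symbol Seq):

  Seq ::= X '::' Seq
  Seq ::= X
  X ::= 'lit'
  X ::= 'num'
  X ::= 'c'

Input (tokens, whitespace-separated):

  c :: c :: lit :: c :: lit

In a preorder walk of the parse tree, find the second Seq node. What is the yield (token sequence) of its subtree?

[Seq [X c] :: [Seq [X c] :: [Seq [X lit] :: [Seq [X c] :: [Seq [X lit]]]]]]

c :: lit :: c :: lit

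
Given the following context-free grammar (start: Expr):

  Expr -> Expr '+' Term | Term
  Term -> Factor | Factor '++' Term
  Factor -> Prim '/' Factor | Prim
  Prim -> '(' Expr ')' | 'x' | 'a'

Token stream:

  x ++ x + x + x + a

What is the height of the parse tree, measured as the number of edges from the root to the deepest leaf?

8

[Expr [Expr [Expr [Expr [Term [Factor [Prim x]] ++ [Term [Factor [Prim x]]]]] + [Term [Factor [Prim x]]]] + [Term [Factor [Prim x]]]] + [Term [Factor [Prim a]]]]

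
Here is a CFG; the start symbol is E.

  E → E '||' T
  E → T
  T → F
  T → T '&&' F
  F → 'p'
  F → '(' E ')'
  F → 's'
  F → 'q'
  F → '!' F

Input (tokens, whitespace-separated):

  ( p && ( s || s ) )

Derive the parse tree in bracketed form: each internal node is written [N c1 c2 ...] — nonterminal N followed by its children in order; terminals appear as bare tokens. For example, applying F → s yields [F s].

[E [T [F ( [E [T [T [F p]] && [F ( [E [E [T [F s]]] || [T [F s]]] )]]] )]]]

E
T
F
( E )
( T )
( T && F )
( F && F )
( p && F )
( p && ( E ) )
( p && ( E || T ) )
( p && ( T || T ) )
( p && ( F || T ) )
( p && ( s || T ) )
( p && ( s || F ) )
( p && ( s || s ) )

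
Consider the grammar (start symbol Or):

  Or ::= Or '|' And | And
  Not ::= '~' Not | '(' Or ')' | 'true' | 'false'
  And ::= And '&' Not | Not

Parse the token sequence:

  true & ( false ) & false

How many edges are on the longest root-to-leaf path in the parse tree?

7

[Or [And [And [And [Not true]] & [Not ( [Or [And [Not false]]] )]] & [Not false]]]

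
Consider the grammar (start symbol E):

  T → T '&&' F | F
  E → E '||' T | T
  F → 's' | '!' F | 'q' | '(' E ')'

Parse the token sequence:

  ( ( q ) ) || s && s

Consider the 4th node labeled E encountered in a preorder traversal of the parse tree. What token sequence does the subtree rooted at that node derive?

q

[E [E [T [F ( [E [T [F ( [E [T [F q]]] )]]] )]]] || [T [T [F s]] && [F s]]]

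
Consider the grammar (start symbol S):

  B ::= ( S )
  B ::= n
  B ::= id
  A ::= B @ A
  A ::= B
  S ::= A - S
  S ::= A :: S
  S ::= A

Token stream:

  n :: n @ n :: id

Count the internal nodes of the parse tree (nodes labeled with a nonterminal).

11

[S [A [B n]] :: [S [A [B n] @ [A [B n]]] :: [S [A [B id]]]]]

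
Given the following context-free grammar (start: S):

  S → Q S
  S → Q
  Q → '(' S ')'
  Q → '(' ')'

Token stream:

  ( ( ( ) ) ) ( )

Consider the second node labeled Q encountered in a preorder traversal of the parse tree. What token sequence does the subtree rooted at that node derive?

[S [Q ( [S [Q ( [S [Q ( )]] )]] )] [S [Q ( )]]]

( ( ) )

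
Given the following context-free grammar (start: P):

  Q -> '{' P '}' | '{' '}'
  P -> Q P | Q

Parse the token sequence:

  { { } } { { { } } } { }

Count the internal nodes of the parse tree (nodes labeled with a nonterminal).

[P [Q { [P [Q { }]] }] [P [Q { [P [Q { [P [Q { }]] }]] }] [P [Q { }]]]]

12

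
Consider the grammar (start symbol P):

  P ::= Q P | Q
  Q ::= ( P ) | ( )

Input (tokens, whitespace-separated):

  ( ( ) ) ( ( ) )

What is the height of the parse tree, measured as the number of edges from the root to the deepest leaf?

[P [Q ( [P [Q ( )]] )] [P [Q ( [P [Q ( )]] )]]]

5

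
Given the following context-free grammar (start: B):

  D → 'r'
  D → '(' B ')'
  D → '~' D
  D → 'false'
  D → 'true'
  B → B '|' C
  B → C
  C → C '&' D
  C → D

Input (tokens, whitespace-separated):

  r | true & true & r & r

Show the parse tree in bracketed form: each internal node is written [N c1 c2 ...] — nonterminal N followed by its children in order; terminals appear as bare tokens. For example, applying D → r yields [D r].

[B [B [C [D r]]] | [C [C [C [C [D true]] & [D true]] & [D r]] & [D r]]]

B
B | C
C | C
D | C
r | C
r | C & D
r | C & D & D
r | C & D & D & D
r | D & D & D & D
r | true & D & D & D
r | true & true & D & D
r | true & true & r & D
r | true & true & r & r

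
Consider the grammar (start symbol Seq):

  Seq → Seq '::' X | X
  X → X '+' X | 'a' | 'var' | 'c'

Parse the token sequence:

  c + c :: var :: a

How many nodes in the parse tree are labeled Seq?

[Seq [Seq [Seq [X [X c] + [X c]]] :: [X var]] :: [X a]]

3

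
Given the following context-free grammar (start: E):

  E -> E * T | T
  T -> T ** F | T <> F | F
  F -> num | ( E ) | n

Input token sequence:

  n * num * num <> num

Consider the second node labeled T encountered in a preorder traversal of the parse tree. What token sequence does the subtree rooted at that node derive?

[E [E [E [T [F n]]] * [T [F num]]] * [T [T [F num]] <> [F num]]]

num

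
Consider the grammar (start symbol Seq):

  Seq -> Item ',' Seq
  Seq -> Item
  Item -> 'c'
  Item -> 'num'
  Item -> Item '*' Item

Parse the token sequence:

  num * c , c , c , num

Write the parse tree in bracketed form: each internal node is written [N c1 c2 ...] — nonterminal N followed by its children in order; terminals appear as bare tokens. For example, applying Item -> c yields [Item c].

[Seq [Item [Item num] * [Item c]] , [Seq [Item c] , [Seq [Item c] , [Seq [Item num]]]]]

Seq
Item , Seq
Item * Item , Seq
num * Item , Seq
num * c , Seq
num * c , Item , Seq
num * c , c , Seq
num * c , c , Item , Seq
num * c , c , c , Seq
num * c , c , c , Item
num * c , c , c , num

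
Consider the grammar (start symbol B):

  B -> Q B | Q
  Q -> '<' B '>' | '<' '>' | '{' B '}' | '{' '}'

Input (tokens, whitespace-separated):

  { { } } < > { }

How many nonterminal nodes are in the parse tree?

[B [Q { [B [Q { }]] }] [B [Q < >] [B [Q { }]]]]

8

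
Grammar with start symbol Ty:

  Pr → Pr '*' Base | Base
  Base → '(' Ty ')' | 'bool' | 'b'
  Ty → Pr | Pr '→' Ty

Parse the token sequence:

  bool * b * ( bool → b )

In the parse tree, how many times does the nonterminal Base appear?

[Ty [Pr [Pr [Pr [Base bool]] * [Base b]] * [Base ( [Ty [Pr [Base bool]] → [Ty [Pr [Base b]]]] )]]]

5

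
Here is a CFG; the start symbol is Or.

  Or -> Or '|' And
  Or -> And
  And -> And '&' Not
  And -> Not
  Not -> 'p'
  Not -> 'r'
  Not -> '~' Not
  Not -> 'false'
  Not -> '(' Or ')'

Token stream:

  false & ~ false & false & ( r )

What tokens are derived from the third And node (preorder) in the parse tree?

[Or [And [And [And [And [Not false]] & [Not ~ [Not false]]] & [Not false]] & [Not ( [Or [And [Not r]]] )]]]

false & ~ false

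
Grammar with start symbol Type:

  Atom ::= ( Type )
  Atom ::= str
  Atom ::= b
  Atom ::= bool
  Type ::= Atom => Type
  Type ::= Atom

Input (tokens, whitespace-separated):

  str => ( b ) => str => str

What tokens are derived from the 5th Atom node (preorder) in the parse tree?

[Type [Atom str] => [Type [Atom ( [Type [Atom b]] )] => [Type [Atom str] => [Type [Atom str]]]]]

str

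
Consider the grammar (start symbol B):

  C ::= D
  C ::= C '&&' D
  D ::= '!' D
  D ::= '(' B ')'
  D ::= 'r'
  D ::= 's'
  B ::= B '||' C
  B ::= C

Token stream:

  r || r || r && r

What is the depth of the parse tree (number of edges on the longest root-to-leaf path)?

5

[B [B [B [C [D r]]] || [C [D r]]] || [C [C [D r]] && [D r]]]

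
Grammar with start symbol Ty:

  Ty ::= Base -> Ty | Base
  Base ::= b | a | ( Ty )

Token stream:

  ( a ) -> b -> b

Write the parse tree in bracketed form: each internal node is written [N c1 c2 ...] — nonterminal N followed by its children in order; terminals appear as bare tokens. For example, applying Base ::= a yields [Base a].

[Ty [Base ( [Ty [Base a]] )] -> [Ty [Base b] -> [Ty [Base b]]]]

Ty
Base -> Ty
( Ty ) -> Ty
( Base ) -> Ty
( a ) -> Ty
( a ) -> Base -> Ty
( a ) -> b -> Ty
( a ) -> b -> Base
( a ) -> b -> b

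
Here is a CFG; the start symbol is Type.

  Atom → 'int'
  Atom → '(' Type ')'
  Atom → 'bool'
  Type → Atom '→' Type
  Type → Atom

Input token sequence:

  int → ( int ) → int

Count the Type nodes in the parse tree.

[Type [Atom int] → [Type [Atom ( [Type [Atom int]] )] → [Type [Atom int]]]]

4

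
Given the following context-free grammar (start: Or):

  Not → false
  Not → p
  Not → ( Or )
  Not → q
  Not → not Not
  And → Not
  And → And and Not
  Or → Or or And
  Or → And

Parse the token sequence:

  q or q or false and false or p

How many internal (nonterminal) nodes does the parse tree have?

[Or [Or [Or [Or [And [Not q]]] or [And [Not q]]] or [And [And [Not false]] and [Not false]]] or [And [Not p]]]

14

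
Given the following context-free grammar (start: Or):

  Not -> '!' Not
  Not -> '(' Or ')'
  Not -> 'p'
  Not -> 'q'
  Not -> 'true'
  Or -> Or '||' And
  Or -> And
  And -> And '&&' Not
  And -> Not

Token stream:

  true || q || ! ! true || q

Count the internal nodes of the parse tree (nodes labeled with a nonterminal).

14

[Or [Or [Or [Or [And [Not true]]] || [And [Not q]]] || [And [Not ! [Not ! [Not true]]]]] || [And [Not q]]]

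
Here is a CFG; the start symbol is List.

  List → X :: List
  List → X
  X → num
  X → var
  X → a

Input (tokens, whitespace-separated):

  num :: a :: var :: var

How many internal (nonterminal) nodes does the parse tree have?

8

[List [X num] :: [List [X a] :: [List [X var] :: [List [X var]]]]]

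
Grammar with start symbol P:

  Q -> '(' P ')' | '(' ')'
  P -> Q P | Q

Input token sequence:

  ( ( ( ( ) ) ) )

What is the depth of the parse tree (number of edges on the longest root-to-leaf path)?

[P [Q ( [P [Q ( [P [Q ( [P [Q ( )]] )]] )]] )]]

8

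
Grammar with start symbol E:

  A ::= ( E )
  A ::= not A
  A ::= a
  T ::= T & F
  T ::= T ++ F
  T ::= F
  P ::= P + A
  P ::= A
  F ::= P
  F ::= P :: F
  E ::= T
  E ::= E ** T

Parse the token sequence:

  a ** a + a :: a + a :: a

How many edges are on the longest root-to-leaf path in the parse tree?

[E [E [T [F [P [A a]]]]] ** [T [F [P [P [A a]] + [A a]] :: [F [P [P [A a]] + [A a]] :: [F [P [A a]]]]]]]

7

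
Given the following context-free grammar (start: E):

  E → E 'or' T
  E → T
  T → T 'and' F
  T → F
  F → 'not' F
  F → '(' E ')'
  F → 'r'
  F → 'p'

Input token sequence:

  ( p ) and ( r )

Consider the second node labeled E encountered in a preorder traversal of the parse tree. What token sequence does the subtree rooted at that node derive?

p

[E [T [T [F ( [E [T [F p]]] )]] and [F ( [E [T [F r]]] )]]]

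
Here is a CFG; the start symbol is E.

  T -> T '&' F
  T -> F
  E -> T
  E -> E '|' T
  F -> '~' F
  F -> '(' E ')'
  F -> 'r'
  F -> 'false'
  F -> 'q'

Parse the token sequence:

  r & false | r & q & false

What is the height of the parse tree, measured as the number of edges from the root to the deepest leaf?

[E [E [T [T [F r]] & [F false]]] | [T [T [T [F r]] & [F q]] & [F false]]]

5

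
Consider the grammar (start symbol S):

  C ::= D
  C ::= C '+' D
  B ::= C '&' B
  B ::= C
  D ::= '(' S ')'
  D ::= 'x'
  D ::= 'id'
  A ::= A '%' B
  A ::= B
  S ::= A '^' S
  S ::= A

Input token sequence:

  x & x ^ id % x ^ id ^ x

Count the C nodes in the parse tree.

[S [A [B [C [D x]] & [B [C [D x]]]]] ^ [S [A [A [B [C [D id]]]] % [B [C [D x]]]] ^ [S [A [B [C [D id]]]] ^ [S [A [B [C [D x]]]]]]]]

6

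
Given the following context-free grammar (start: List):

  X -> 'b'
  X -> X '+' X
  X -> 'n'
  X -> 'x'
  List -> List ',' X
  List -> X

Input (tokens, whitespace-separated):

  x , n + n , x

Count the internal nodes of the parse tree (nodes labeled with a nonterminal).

8

[List [List [List [X x]] , [X [X n] + [X n]]] , [X x]]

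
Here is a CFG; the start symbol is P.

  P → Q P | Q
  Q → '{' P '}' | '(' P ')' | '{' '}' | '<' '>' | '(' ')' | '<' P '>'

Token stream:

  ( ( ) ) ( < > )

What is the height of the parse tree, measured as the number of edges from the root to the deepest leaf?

[P [Q ( [P [Q ( )]] )] [P [Q ( [P [Q < >]] )]]]

5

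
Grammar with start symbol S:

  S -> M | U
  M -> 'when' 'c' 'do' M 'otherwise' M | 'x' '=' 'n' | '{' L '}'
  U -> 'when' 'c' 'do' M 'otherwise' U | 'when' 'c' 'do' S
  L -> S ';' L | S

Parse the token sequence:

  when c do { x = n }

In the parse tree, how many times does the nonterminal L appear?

[S [U when c do [S [M { [L [S [M x = n]]] }]]]]

1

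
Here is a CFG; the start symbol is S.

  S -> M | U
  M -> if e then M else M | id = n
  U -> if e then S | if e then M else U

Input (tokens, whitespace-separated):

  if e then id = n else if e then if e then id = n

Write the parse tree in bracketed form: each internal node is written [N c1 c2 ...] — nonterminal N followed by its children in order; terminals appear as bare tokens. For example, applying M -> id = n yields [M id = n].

S
U
if e then M else U
if e then id = n else U
if e then id = n else if e then S
if e then id = n else if e then U
if e then id = n else if e then if e then S
if e then id = n else if e then if e then M
if e then id = n else if e then if e then id = n

[S [U if e then [M id = n] else [U if e then [S [U if e then [S [M id = n]]]]]]]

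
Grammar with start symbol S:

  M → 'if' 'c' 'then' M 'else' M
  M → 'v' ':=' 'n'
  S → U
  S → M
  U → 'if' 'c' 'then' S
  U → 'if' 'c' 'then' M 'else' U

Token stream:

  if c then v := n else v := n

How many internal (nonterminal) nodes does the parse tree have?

4

[S [M if c then [M v := n] else [M v := n]]]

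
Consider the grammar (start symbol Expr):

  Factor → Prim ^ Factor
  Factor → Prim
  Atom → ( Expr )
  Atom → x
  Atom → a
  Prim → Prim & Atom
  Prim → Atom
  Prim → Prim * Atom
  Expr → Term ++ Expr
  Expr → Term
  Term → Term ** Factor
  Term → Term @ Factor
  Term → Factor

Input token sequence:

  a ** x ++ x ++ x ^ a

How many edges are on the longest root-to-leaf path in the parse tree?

8

[Expr [Term [Term [Factor [Prim [Atom a]]]] ** [Factor [Prim [Atom x]]]] ++ [Expr [Term [Factor [Prim [Atom x]]]] ++ [Expr [Term [Factor [Prim [Atom x]] ^ [Factor [Prim [Atom a]]]]]]]]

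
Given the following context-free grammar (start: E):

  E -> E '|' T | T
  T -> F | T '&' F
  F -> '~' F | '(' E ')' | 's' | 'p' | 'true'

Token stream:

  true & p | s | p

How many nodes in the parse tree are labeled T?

4

[E [E [E [T [T [F true]] & [F p]]] | [T [F s]]] | [T [F p]]]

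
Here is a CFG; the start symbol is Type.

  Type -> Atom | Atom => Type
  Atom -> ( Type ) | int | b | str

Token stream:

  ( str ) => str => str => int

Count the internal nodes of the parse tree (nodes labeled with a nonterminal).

[Type [Atom ( [Type [Atom str]] )] => [Type [Atom str] => [Type [Atom str] => [Type [Atom int]]]]]

10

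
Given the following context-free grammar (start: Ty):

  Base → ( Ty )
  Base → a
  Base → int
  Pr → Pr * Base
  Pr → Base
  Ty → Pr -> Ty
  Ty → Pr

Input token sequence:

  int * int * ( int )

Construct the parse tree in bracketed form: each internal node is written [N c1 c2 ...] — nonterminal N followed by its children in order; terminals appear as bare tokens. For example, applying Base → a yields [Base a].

[Ty [Pr [Pr [Pr [Base int]] * [Base int]] * [Base ( [Ty [Pr [Base int]]] )]]]

Ty
Pr
Pr * Base
Pr * Base * Base
Base * Base * Base
int * Base * Base
int * int * Base
int * int * ( Ty )
int * int * ( Pr )
int * int * ( Base )
int * int * ( int )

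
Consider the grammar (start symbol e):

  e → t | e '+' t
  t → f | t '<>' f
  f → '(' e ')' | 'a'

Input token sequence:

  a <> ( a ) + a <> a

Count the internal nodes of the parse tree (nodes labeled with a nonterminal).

[e [e [t [t [f a]] <> [f ( [e [t [f a]]] )]]] + [t [t [f a]] <> [f a]]]

13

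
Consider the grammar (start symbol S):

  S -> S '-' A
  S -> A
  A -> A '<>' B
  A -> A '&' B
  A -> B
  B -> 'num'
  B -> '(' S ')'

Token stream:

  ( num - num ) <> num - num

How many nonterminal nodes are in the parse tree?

14

[S [S [A [A [B ( [S [S [A [B num]]] - [A [B num]]] )]] <> [B num]]] - [A [B num]]]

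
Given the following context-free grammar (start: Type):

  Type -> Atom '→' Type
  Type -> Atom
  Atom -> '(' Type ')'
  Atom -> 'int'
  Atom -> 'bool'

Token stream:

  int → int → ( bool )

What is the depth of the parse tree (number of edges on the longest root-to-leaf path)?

[Type [Atom int] → [Type [Atom int] → [Type [Atom ( [Type [Atom bool]] )]]]]

6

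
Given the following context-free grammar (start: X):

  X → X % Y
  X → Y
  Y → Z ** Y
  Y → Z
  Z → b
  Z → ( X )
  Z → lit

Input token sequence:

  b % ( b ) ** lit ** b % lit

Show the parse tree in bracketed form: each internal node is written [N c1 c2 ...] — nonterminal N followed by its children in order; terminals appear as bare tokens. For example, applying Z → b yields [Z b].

[X [X [X [Y [Z b]]] % [Y [Z ( [X [Y [Z b]]] )] ** [Y [Z lit] ** [Y [Z b]]]]] % [Y [Z lit]]]

X
X % Y
X % Y % Y
Y % Y % Y
Z % Y % Y
b % Y % Y
b % Z ** Y % Y
b % ( X ) ** Y % Y
b % ( Y ) ** Y % Y
b % ( Z ) ** Y % Y
b % ( b ) ** Y % Y
b % ( b ) ** Z ** Y % Y
b % ( b ) ** lit ** Y % Y
b % ( b ) ** lit ** Z % Y
b % ( b ) ** lit ** b % Y
b % ( b ) ** lit ** b % Z
b % ( b ) ** lit ** b % lit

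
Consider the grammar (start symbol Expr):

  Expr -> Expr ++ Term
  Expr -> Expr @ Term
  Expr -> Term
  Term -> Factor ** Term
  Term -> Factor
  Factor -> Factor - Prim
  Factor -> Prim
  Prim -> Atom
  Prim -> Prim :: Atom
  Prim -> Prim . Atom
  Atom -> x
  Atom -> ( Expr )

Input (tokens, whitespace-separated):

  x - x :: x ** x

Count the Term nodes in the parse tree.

[Expr [Term [Factor [Factor [Prim [Atom x]]] - [Prim [Prim [Atom x]] :: [Atom x]]] ** [Term [Factor [Prim [Atom x]]]]]]

2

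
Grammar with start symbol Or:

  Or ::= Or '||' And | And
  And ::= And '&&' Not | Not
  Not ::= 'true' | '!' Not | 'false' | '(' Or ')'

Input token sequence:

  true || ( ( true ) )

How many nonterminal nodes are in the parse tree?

[Or [Or [And [Not true]]] || [And [Not ( [Or [And [Not ( [Or [And [Not true]]] )]]] )]]]

12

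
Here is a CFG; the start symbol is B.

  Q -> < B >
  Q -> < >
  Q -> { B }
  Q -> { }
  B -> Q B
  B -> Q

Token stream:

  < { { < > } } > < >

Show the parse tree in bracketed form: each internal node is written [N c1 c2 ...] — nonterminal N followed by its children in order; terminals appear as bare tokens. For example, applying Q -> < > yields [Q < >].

B
Q B
< B > B
< Q > B
< { B } > B
< { Q } > B
< { { B } } > B
< { { Q } } > B
< { { < > } } > B
< { { < > } } > Q
< { { < > } } > < >

[B [Q < [B [Q { [B [Q { [B [Q < >]] }]] }]] >] [B [Q < >]]]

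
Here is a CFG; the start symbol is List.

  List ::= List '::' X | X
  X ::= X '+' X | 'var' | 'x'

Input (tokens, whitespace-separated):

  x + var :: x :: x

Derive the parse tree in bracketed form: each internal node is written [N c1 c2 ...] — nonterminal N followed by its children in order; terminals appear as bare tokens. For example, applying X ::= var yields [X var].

List
List :: X
List :: X :: X
X :: X :: X
X + X :: X :: X
x + X :: X :: X
x + var :: X :: X
x + var :: x :: X
x + var :: x :: x

[List [List [List [X [X x] + [X var]]] :: [X x]] :: [X x]]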